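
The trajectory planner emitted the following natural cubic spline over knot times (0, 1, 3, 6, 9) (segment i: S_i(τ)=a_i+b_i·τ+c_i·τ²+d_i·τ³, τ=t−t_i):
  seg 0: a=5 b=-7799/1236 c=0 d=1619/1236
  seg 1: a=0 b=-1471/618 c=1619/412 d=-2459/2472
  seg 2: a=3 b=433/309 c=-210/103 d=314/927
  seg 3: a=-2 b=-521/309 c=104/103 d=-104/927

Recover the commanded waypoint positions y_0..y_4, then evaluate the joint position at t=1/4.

y_0 = S_0(0) = a_0 = 5
y_1 = S_1(0) = a_1 = 0
y_2 = S_2(0) = a_2 = 3
y_3 = S_3(0) = a_3 = -2
y_4 = S_3(3) = -1
t_q=1/4 is in segment 0 (τ=1/4); S_0(τ)=90785/26368

y_0=5 y_1=0 y_2=3 y_3=-2 y_4=-1
S(1/4) = 90785/26368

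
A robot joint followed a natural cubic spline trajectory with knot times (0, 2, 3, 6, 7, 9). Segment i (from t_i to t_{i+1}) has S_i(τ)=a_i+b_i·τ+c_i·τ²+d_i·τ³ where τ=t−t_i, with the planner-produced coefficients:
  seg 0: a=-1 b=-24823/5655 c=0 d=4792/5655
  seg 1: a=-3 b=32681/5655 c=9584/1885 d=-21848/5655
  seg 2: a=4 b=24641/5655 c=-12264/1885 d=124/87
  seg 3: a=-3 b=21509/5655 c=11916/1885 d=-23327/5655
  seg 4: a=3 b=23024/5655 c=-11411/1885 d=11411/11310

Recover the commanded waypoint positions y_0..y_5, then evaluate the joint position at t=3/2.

y_0 = S_0(0) = a_0 = -1
y_1 = S_1(0) = a_1 = -3
y_2 = S_2(0) = a_2 = 4
y_3 = S_3(0) = a_3 = -3
y_4 = S_4(0) = a_4 = 3
y_5 = S_4(2) = -5
t_q=3/2 is in segment 0 (τ=3/2); S_0(τ)=-17811/3770

y_0=-1 y_1=-3 y_2=4 y_3=-3 y_4=3 y_5=-5
S(3/2) = -17811/3770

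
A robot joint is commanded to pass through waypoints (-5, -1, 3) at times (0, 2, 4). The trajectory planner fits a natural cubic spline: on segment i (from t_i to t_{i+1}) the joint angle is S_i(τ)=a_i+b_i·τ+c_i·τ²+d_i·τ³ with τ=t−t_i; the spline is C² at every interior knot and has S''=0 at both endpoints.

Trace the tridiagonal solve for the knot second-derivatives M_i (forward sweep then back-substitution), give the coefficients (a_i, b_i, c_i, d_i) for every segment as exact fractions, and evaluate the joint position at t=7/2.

  seg 0: a=-5 b=2 c=0 d=0
  seg 1: a=-1 b=2 c=0 d=0
S(7/2) = 2

Δ: Δ0=2, Δ1=2
row 1: diag=8, rhs=0; c'=1/4, d'=0
back: M1=0
M: M0=0, M1=0, M2=0
seg 0: a=-5, c=M0/2=0, d=(M1−M0)/(6·2)=0, b=Δ0−h0·(2M0+M1)/6=2
seg 1: a=-1, c=M1/2=0, d=(M2−M1)/(6·2)=0, b=Δ1−h1·(2M1+M2)/6=2
t_q=7/2 → seg 1, τ=3/2; S=-1+2·τ+0·τ²+0·τ³=2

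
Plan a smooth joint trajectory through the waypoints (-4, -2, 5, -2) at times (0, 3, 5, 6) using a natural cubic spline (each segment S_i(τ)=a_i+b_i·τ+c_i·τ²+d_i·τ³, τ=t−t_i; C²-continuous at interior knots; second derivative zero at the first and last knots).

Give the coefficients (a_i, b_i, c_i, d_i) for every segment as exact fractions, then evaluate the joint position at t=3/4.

Δ: Δ0=2/3, Δ1=7/2, Δ2=-7
row 1: diag=10, rhs=17; c'=1/5, d'=17/10
row 2: denom=6−2·1/5=28/5; d'=(-63−2·17/10)/(28/5)=-83/7
back: M2=-83/7
back: M1=17/10−1/5·-83/7=57/14
M: M0=0, M1=57/14, M2=-83/7, M3=0
seg 0: a=-4, c=M0/2=0, d=(M1−M0)/(6·3)=19/84, b=Δ0−h0·(2M0+M1)/6=-115/84
seg 1: a=-2, c=M1/2=57/28, d=(M2−M1)/(6·2)=-223/168, b=Δ1−h1·(2M1+M2)/6=199/42
seg 2: a=5, c=M2/2=-83/14, d=(M3−M2)/(6·1)=83/42, b=Δ2−h2·(2M2+M3)/6=-64/21
t_q=3/4 → seg 0, τ=3/4; S=-4+-115/84·τ+0·τ²+19/84·τ³=-8837/1792

  seg 0: a=-4 b=-115/84 c=0 d=19/84
  seg 1: a=-2 b=199/42 c=57/28 d=-223/168
  seg 2: a=5 b=-64/21 c=-83/14 d=83/42
S(3/4) = -8837/1792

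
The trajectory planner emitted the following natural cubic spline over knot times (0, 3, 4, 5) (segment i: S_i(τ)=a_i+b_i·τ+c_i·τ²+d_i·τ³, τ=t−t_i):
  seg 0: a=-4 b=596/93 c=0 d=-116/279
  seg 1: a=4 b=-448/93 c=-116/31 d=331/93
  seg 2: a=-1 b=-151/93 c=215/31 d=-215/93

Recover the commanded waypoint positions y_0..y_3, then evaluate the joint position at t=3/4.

y_0 = S_0(0) = a_0 = -4
y_1 = S_1(0) = a_1 = 4
y_2 = S_2(0) = a_2 = -1
y_3 = S_2(1) = 2
t_q=3/4 is in segment 0 (τ=3/4); S_0(τ)=313/496

y_0=-4 y_1=4 y_2=-1 y_3=2
S(3/4) = 313/496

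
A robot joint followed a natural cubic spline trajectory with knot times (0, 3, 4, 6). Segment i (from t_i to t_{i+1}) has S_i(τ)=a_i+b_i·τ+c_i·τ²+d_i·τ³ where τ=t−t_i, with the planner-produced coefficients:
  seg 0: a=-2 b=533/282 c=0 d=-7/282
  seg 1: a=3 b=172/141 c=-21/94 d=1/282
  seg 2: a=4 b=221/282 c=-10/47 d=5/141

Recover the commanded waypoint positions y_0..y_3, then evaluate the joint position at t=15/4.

y_0=-2 y_1=3 y_2=4 y_3=5
S(15/4) = 22805/6016

y_0 = S_0(0) = a_0 = -2
y_1 = S_1(0) = a_1 = 3
y_2 = S_2(0) = a_2 = 4
y_3 = S_2(2) = 5
t_q=15/4 is in segment 1 (τ=3/4); S_1(τ)=22805/6016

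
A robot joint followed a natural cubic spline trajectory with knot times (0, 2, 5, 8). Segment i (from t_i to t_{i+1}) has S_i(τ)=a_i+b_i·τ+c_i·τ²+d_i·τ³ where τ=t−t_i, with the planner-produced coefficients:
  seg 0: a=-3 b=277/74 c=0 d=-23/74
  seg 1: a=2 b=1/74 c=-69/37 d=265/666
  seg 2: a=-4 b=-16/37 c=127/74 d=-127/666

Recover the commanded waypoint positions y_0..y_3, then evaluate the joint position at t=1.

y_0 = S_0(0) = a_0 = -3
y_1 = S_1(0) = a_1 = 2
y_2 = S_2(0) = a_2 = -4
y_3 = S_2(3) = 5
t_q=1 is in segment 0 (τ=1); S_0(τ)=16/37

y_0=-3 y_1=2 y_2=-4 y_3=5
S(1) = 16/37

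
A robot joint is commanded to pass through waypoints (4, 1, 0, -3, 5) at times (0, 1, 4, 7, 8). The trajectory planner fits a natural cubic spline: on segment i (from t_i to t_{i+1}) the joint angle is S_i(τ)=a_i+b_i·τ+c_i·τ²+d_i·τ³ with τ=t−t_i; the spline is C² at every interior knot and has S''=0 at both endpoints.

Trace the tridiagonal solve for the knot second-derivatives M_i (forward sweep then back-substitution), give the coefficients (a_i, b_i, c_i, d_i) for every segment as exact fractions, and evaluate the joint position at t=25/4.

Δ: Δ0=-3, Δ1=-1/3, Δ2=-1, Δ3=8
row 1: diag=8, rhs=16; c'=3/8, d'=2
row 2: denom=12−3·3/8=87/8; d'=(-4−3·2)/(87/8)=-80/87
row 3: denom=8−3·8/29=208/29; d'=(54−3·-80/87)/(208/29)=823/104
back: M3=823/104
back: M2=-80/87−8/29·823/104=-121/39
back: M1=2−3/8·-121/39=329/104
M: M0=0, M1=329/104, M2=-121/39, M3=823/104, M4=0
seg 0: a=4, c=M0/2=0, d=(M1−M0)/(6·1)=329/624, b=Δ0−h0·(2M0+M1)/6=-2201/624
seg 1: a=1, c=M1/2=329/208, d=(M2−M1)/(6·3)=-1955/5616, b=Δ1−h1·(2M1+M2)/6=-607/312
seg 2: a=0, c=M2/2=-121/78, d=(M3−M2)/(6·3)=3437/5616, b=Δ2−h2·(2M2+M3)/6=-89/48
seg 3: a=-3, c=M3/2=823/208, d=(M4−M3)/(6·1)=-823/624, b=Δ3−h3·(2M3+M4)/6=1673/312
t_q=25/4 → seg 2, τ=9/4; S=0+-89/48·τ+-121/78·τ²+3437/5616·τ³=-67281/13312

  seg 0: a=4 b=-2201/624 c=0 d=329/624
  seg 1: a=1 b=-607/312 c=329/208 d=-1955/5616
  seg 2: a=0 b=-89/48 c=-121/78 d=3437/5616
  seg 3: a=-3 b=1673/312 c=823/208 d=-823/624
S(25/4) = -67281/13312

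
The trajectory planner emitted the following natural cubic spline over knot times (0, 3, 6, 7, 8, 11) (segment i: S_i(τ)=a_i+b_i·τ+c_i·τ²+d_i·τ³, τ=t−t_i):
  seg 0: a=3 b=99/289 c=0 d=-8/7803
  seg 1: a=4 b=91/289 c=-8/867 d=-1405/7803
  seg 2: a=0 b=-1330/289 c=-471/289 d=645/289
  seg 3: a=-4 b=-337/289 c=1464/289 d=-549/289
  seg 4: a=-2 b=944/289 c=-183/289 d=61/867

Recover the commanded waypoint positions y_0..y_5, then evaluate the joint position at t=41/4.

y_0=3 y_1=4 y_2=0 y_3=-4 y_4=-2 y_5=4
S(41/4) = 54475/18496

y_0 = S_0(0) = a_0 = 3
y_1 = S_1(0) = a_1 = 4
y_2 = S_2(0) = a_2 = 0
y_3 = S_3(0) = a_3 = -4
y_4 = S_4(0) = a_4 = -2
y_5 = S_4(3) = 4
t_q=41/4 is in segment 4 (τ=9/4); S_4(τ)=54475/18496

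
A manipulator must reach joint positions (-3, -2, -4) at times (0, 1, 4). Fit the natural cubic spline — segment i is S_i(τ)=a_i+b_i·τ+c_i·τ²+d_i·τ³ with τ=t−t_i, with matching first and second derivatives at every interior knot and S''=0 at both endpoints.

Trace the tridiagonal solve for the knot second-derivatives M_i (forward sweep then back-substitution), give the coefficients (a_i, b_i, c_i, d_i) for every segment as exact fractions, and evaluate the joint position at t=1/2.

  seg 0: a=-3 b=29/24 c=0 d=-5/24
  seg 1: a=-2 b=7/12 c=-5/8 d=5/72
S(1/2) = -155/64

Δ: Δ0=1, Δ1=-2/3
row 1: diag=8, rhs=-10; c'=3/8, d'=-5/4
back: M1=-5/4
M: M0=0, M1=-5/4, M2=0
seg 0: a=-3, c=M0/2=0, d=(M1−M0)/(6·1)=-5/24, b=Δ0−h0·(2M0+M1)/6=29/24
seg 1: a=-2, c=M1/2=-5/8, d=(M2−M1)/(6·3)=5/72, b=Δ1−h1·(2M1+M2)/6=7/12
t_q=1/2 → seg 0, τ=1/2; S=-3+29/24·τ+0·τ²+-5/24·τ³=-155/64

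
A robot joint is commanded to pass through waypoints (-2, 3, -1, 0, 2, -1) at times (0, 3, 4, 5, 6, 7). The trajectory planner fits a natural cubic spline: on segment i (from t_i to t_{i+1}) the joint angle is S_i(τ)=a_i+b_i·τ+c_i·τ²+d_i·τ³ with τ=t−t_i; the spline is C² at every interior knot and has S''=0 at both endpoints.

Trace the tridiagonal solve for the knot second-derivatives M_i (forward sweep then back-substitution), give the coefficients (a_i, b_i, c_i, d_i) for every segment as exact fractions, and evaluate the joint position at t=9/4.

Δ: Δ0=5/3, Δ1=-4, Δ2=1, Δ3=2, Δ4=-3
row 1: diag=8, rhs=-34; c'=1/8, d'=-17/4
row 2: denom=4−1·1/8=31/8; d'=(30−1·-17/4)/(31/8)=274/31
row 3: denom=4−1·8/31=116/31; d'=(6−1·274/31)/(116/31)=-22/29
row 4: denom=4−1·31/116=433/116; d'=(-30−1·-22/29)/(433/116)=-3392/433
back: M4=-3392/433
back: M3=-22/29−31/116·-3392/433=578/433
back: M2=274/31−8/31·578/433=3678/433
back: M1=-17/4−1/8·3678/433=-2300/433
M: M0=0, M1=-2300/433, M2=3678/433, M3=578/433, M4=-3392/433, M5=0
seg 0: a=-2, c=M0/2=0, d=(M1−M0)/(6·3)=-1150/3897, b=Δ0−h0·(2M0+M1)/6=5615/1299
seg 1: a=3, c=M1/2=-1150/433, d=(M2−M1)/(6·1)=2989/1299, b=Δ1−h1·(2M1+M2)/6=-4735/1299
seg 2: a=-1, c=M2/2=1839/433, d=(M3−M2)/(6·1)=-1550/1299, b=Δ2−h2·(2M2+M3)/6=-2668/1299
seg 3: a=0, c=M3/2=289/433, d=(M4−M3)/(6·1)=-1985/1299, b=Δ3−h3·(2M3+M4)/6=3716/1299
seg 4: a=2, c=M4/2=-1696/433, d=(M5−M4)/(6·1)=1696/1299, b=Δ4−h4·(2M4+M5)/6=-505/1299
t_q=9/4 → seg 0, τ=9/4; S=-2+5615/1299·τ+0·τ²+-1150/3897·τ³=60473/13856

  seg 0: a=-2 b=5615/1299 c=0 d=-1150/3897
  seg 1: a=3 b=-4735/1299 c=-1150/433 d=2989/1299
  seg 2: a=-1 b=-2668/1299 c=1839/433 d=-1550/1299
  seg 3: a=0 b=3716/1299 c=289/433 d=-1985/1299
  seg 4: a=2 b=-505/1299 c=-1696/433 d=1696/1299
S(9/4) = 60473/13856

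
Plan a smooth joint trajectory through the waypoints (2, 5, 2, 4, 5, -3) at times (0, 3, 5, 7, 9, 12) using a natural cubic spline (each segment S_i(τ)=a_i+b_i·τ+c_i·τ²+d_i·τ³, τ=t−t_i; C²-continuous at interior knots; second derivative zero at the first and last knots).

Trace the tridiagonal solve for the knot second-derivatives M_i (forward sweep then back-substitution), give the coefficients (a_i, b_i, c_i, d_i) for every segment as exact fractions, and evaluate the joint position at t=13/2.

Δ: Δ0=1, Δ1=-3/2, Δ2=1, Δ3=1/2, Δ4=-8/3
row 1: diag=10, rhs=-15; c'=1/5, d'=-3/2
row 2: denom=8−2·1/5=38/5; d'=(15−2·-3/2)/(38/5)=45/19
row 3: denom=8−2·5/19=142/19; d'=(-3−2·45/19)/(142/19)=-147/142
row 4: denom=10−2·19/71=672/71; d'=(-19−2·-147/142)/(672/71)=-601/336
back: M4=-601/336
back: M3=-147/142−19/71·-601/336=-187/336
back: M2=45/19−5/19·-187/336=845/336
back: M1=-3/2−1/5·845/336=-673/336
M: M0=0, M1=-673/336, M2=845/336, M3=-187/336, M4=-601/336, M5=0
seg 0: a=2, c=M0/2=0, d=(M1−M0)/(6·3)=-673/6048, b=Δ0−h0·(2M0+M1)/6=1345/672
seg 1: a=5, c=M1/2=-673/672, d=(M2−M1)/(6·2)=253/672, b=Δ1−h1·(2M1+M2)/6=-337/336
seg 2: a=2, c=M2/2=845/672, d=(M3−M2)/(6·2)=-43/168, b=Δ2−h2·(2M2+M3)/6=-55/112
seg 3: a=4, c=M3/2=-187/672, d=(M4−M3)/(6·2)=-23/224, b=Δ3−h3·(2M3+M4)/6=493/336
seg 4: a=5, c=M4/2=-601/672, d=(M5−M4)/(6·3)=601/6048, b=Δ4−h4·(2M4+M5)/6=-295/336
t_q=13/2 → seg 2, τ=3/2; S=2+-55/112·τ+845/672·τ²+-43/168·τ³=2893/896

  seg 0: a=2 b=1345/672 c=0 d=-673/6048
  seg 1: a=5 b=-337/336 c=-673/672 d=253/672
  seg 2: a=2 b=-55/112 c=845/672 d=-43/168
  seg 3: a=4 b=493/336 c=-187/672 d=-23/224
  seg 4: a=5 b=-295/336 c=-601/672 d=601/6048
S(13/2) = 2893/896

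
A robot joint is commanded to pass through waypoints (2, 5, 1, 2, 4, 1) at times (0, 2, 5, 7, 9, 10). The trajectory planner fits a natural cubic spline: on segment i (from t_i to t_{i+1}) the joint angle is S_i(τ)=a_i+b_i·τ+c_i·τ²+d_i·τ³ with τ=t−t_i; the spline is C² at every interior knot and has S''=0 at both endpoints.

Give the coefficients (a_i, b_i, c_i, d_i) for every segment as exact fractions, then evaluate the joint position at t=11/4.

Δ: Δ0=3/2, Δ1=-4/3, Δ2=1/2, Δ3=1, Δ4=-3
row 1: diag=10, rhs=-17; c'=3/10, d'=-17/10
row 2: denom=10−3·3/10=91/10; d'=(11−3·-17/10)/(91/10)=23/13
row 3: denom=8−2·20/91=688/91; d'=(3−2·23/13)/(688/91)=-49/688
row 4: denom=6−2·91/344=941/172; d'=(-24−2·-49/688)/(941/172)=-8207/1882
back: M4=-8207/1882
back: M3=-49/688−91/344·-8207/1882=2037/1882
back: M2=23/13−20/91·2037/1882=1441/941
back: M1=-17/10−3/10·1441/941=-2032/941
M: M0=0, M1=-2032/941, M2=1441/941, M3=2037/1882, M4=-8207/1882, M5=0
seg 0: a=2, c=M0/2=0, d=(M1−M0)/(6·2)=-508/2823, b=Δ0−h0·(2M0+M1)/6=12533/5646
seg 1: a=5, c=M1/2=-1016/941, d=(M2−M1)/(6·3)=3473/16938, b=Δ1−h1·(2M1+M2)/6=341/5646
seg 2: a=1, c=M2/2=1441/1882, d=(M3−M2)/(6·2)=-845/22584, b=Δ2−h2·(2M2+M3)/6=-2489/2823
seg 3: a=2, c=M3/2=2037/3764, d=(M4−M3)/(6·2)=-2561/5646, b=Δ3−h3·(2M3+M4)/6=9779/5646
seg 4: a=4, c=M4/2=-8207/3764, d=(M5−M4)/(6·1)=8207/11292, b=Δ4−h4·(2M4+M5)/6=-8731/5646
t_q=11/4 → seg 1, τ=3/4; S=5+341/5646·τ+-1016/941·τ²+3473/16938·τ³=544963/120448

  seg 0: a=2 b=12533/5646 c=0 d=-508/2823
  seg 1: a=5 b=341/5646 c=-1016/941 d=3473/16938
  seg 2: a=1 b=-2489/2823 c=1441/1882 d=-845/22584
  seg 3: a=2 b=9779/5646 c=2037/3764 d=-2561/5646
  seg 4: a=4 b=-8731/5646 c=-8207/3764 d=8207/11292
S(11/4) = 544963/120448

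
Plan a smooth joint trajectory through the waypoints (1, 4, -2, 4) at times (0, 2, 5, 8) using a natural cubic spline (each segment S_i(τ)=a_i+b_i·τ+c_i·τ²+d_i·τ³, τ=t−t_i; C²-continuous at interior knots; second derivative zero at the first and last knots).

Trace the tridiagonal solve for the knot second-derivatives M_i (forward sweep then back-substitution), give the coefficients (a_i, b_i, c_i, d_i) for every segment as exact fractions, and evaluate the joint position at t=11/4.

Δ: Δ0=3/2, Δ1=-2, Δ2=2
row 1: diag=10, rhs=-21; c'=3/10, d'=-21/10
row 2: denom=12−3·3/10=111/10; d'=(24−3·-21/10)/(111/10)=101/37
back: M2=101/37
back: M1=-21/10−3/10·101/37=-108/37
M: M0=0, M1=-108/37, M2=101/37, M3=0
seg 0: a=1, c=M0/2=0, d=(M1−M0)/(6·2)=-9/37, b=Δ0−h0·(2M0+M1)/6=183/74
seg 1: a=4, c=M1/2=-54/37, d=(M2−M1)/(6·3)=209/666, b=Δ1−h1·(2M1+M2)/6=-33/74
seg 2: a=-2, c=M2/2=101/74, d=(M3−M2)/(6·3)=-101/666, b=Δ2−h2·(2M2+M3)/6=-27/37
t_q=11/4 → seg 1, τ=3/4; S=4+-33/74·τ+-54/37·τ²+209/666·τ³=14099/4736

  seg 0: a=1 b=183/74 c=0 d=-9/37
  seg 1: a=4 b=-33/74 c=-54/37 d=209/666
  seg 2: a=-2 b=-27/37 c=101/74 d=-101/666
S(11/4) = 14099/4736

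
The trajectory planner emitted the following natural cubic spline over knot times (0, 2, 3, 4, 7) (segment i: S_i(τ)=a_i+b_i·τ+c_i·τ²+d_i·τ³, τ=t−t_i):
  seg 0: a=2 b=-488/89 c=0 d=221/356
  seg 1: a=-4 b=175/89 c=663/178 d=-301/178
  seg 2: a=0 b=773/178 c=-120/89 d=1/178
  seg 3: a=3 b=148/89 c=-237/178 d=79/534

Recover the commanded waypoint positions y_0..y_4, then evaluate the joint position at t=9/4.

y_0=2 y_1=-4 y_2=0 y_3=3 y_4=0
S(9/4) = -37617/11392

y_0 = S_0(0) = a_0 = 2
y_1 = S_1(0) = a_1 = -4
y_2 = S_2(0) = a_2 = 0
y_3 = S_3(0) = a_3 = 3
y_4 = S_3(3) = 0
t_q=9/4 is in segment 1 (τ=1/4); S_1(τ)=-37617/11392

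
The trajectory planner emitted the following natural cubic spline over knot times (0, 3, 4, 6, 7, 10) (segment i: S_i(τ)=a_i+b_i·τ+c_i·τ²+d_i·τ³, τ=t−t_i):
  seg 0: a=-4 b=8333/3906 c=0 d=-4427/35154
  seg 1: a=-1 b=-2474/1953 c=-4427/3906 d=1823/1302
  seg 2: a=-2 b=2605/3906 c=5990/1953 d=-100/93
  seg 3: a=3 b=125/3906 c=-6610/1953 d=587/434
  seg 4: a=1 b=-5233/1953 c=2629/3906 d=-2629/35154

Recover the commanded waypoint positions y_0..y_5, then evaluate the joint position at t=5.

y_0 = S_0(0) = a_0 = -4
y_1 = S_1(0) = a_1 = -1
y_2 = S_2(0) = a_2 = -2
y_3 = S_3(0) = a_3 = 3
y_4 = S_4(0) = a_4 = 1
y_5 = S_4(3) = -3
t_q=5 is in segment 2 (τ=1); S_2(τ)=83/126

y_0=-4 y_1=-1 y_2=-2 y_3=3 y_4=1 y_5=-3
S(5) = 83/126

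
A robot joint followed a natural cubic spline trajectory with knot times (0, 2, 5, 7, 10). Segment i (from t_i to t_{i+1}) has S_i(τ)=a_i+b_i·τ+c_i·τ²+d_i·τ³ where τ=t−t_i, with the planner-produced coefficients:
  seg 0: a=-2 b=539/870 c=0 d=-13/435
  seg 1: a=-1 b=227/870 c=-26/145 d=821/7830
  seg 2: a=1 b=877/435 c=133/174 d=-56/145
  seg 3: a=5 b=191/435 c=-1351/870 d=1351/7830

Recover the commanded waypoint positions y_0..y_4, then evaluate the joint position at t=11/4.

y_0=-2 y_1=-1 y_2=1 y_3=5 y_4=-3
S(11/4) = -551/640

y_0 = S_0(0) = a_0 = -2
y_1 = S_1(0) = a_1 = -1
y_2 = S_2(0) = a_2 = 1
y_3 = S_3(0) = a_3 = 5
y_4 = S_3(3) = -3
t_q=11/4 is in segment 1 (τ=3/4); S_1(τ)=-551/640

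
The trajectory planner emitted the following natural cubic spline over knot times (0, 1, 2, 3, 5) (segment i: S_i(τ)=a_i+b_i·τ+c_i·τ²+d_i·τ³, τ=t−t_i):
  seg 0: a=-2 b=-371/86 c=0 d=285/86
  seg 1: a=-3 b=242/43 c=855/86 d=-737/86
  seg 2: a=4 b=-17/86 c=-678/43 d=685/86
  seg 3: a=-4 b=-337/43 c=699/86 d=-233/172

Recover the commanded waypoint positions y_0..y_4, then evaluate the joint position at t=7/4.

y_0 = S_0(0) = a_0 = -2
y_1 = S_1(0) = a_1 = -3
y_2 = S_2(0) = a_2 = 4
y_3 = S_3(0) = a_3 = -4
y_4 = S_3(2) = 2
t_q=7/4 is in segment 1 (τ=3/4); S_1(τ)=17601/5504

y_0=-2 y_1=-3 y_2=4 y_3=-4 y_4=2
S(7/4) = 17601/5504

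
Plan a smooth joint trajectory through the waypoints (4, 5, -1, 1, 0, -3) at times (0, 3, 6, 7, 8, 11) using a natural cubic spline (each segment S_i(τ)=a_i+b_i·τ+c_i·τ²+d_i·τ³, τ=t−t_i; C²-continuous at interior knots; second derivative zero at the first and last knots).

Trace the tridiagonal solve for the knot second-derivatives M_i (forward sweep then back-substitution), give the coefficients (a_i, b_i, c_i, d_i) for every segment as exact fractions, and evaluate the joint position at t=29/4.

Δ: Δ0=1/3, Δ1=-2, Δ2=2, Δ3=-1, Δ4=-1
row 1: diag=12, rhs=-14; c'=1/4, d'=-7/6
row 2: denom=8−3·1/4=29/4; d'=(24−3·-7/6)/(29/4)=110/29
row 3: denom=4−1·4/29=112/29; d'=(-18−1·110/29)/(112/29)=-79/14
row 4: denom=8−1·29/112=867/112; d'=(0−1·-79/14)/(867/112)=632/867
back: M4=632/867
back: M3=-79/14−29/112·632/867=-5056/867
back: M2=110/29−4/29·-5056/867=3986/867
back: M1=-7/6−1/4·3986/867=-2008/867
M: M0=0, M1=-2008/867, M2=3986/867, M3=-5056/867, M4=632/867, M5=0
seg 0: a=4, c=M0/2=0, d=(M1−M0)/(6·3)=-1004/7803, b=Δ0−h0·(2M0+M1)/6=431/289
seg 1: a=5, c=M1/2=-1004/867, d=(M2−M1)/(6·3)=111/289, b=Δ1−h1·(2M1+M2)/6=-573/289
seg 2: a=-1, c=M2/2=1993/867, d=(M3−M2)/(6·1)=-1507/867, b=Δ2−h2·(2M2+M3)/6=416/289
seg 3: a=1, c=M3/2=-2528/867, d=(M4−M3)/(6·1)=316/289, b=Δ3−h3·(2M3+M4)/6=713/867
seg 4: a=0, c=M4/2=316/867, d=(M5−M4)/(6·3)=-316/7803, b=Δ4−h4·(2M4+M5)/6=-1499/867
t_q=29/4 → seg 3, τ=1/4; S=1+713/867·τ+-2528/867·τ²+316/289·τ³=283/272

  seg 0: a=4 b=431/289 c=0 d=-1004/7803
  seg 1: a=5 b=-573/289 c=-1004/867 d=111/289
  seg 2: a=-1 b=416/289 c=1993/867 d=-1507/867
  seg 3: a=1 b=713/867 c=-2528/867 d=316/289
  seg 4: a=0 b=-1499/867 c=316/867 d=-316/7803
S(29/4) = 283/272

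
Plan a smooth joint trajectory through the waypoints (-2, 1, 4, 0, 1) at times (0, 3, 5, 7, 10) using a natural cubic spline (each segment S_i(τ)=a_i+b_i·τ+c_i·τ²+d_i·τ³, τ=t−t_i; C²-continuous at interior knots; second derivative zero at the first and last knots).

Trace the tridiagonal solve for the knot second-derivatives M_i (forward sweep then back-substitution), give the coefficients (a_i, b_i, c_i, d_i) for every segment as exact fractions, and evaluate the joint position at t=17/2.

Δ: Δ0=1, Δ1=3/2, Δ2=-2, Δ3=1/3
row 1: diag=10, rhs=3; c'=1/5, d'=3/10
row 2: denom=8−2·1/5=38/5; d'=(-21−2·3/10)/(38/5)=-54/19
row 3: denom=10−2·5/19=180/19; d'=(14−2·-54/19)/(180/19)=187/90
back: M3=187/90
back: M2=-54/19−5/19·187/90=-61/18
back: M1=3/10−1/5·-61/18=44/45
M: M0=0, M1=44/45, M2=-61/18, M3=187/90, M4=0
seg 0: a=-2, c=M0/2=0, d=(M1−M0)/(6·3)=22/405, b=Δ0−h0·(2M0+M1)/6=23/45
seg 1: a=1, c=M1/2=22/45, d=(M2−M1)/(6·2)=-131/360, b=Δ1−h1·(2M1+M2)/6=89/45
seg 2: a=4, c=M2/2=-61/36, d=(M3−M2)/(6·2)=41/90, b=Δ2−h2·(2M2+M3)/6=-13/30
seg 3: a=0, c=M3/2=187/180, d=(M4−M3)/(6·3)=-187/1620, b=Δ3−h3·(2M3+M4)/6=-157/90
t_q=17/2 → seg 3, τ=3/2; S=0+-157/90·τ+187/180·τ²+-187/1620·τ³=-107/160

  seg 0: a=-2 b=23/45 c=0 d=22/405
  seg 1: a=1 b=89/45 c=22/45 d=-131/360
  seg 2: a=4 b=-13/30 c=-61/36 d=41/90
  seg 3: a=0 b=-157/90 c=187/180 d=-187/1620
S(17/2) = -107/160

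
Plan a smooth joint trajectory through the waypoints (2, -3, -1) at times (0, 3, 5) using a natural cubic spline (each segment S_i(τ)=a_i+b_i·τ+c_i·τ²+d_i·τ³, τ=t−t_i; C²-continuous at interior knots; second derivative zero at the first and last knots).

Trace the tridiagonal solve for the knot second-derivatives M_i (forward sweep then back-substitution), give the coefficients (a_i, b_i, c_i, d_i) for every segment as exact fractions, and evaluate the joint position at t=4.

  seg 0: a=2 b=-37/15 c=0 d=4/45
  seg 1: a=-3 b=-1/15 c=4/5 d=-2/15
S(4) = -12/5

Δ: Δ0=-5/3, Δ1=1
row 1: diag=10, rhs=16; c'=1/5, d'=8/5
back: M1=8/5
M: M0=0, M1=8/5, M2=0
seg 0: a=2, c=M0/2=0, d=(M1−M0)/(6·3)=4/45, b=Δ0−h0·(2M0+M1)/6=-37/15
seg 1: a=-3, c=M1/2=4/5, d=(M2−M1)/(6·2)=-2/15, b=Δ1−h1·(2M1+M2)/6=-1/15
t_q=4 → seg 1, τ=1; S=-3+-1/15·τ+4/5·τ²+-2/15·τ³=-12/5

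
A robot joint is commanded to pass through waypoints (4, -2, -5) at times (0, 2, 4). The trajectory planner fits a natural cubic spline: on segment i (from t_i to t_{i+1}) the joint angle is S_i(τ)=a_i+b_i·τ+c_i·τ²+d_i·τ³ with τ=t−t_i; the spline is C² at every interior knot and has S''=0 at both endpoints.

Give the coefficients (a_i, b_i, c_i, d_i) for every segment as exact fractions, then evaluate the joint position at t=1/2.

Δ: Δ0=-3, Δ1=-3/2
row 1: diag=8, rhs=9; c'=1/4, d'=9/8
back: M1=9/8
M: M0=0, M1=9/8, M2=0
seg 0: a=4, c=M0/2=0, d=(M1−M0)/(6·2)=3/32, b=Δ0−h0·(2M0+M1)/6=-27/8
seg 1: a=-2, c=M1/2=9/16, d=(M2−M1)/(6·2)=-3/32, b=Δ1−h1·(2M1+M2)/6=-9/4
t_q=1/2 → seg 0, τ=1/2; S=4+-27/8·τ+0·τ²+3/32·τ³=595/256

  seg 0: a=4 b=-27/8 c=0 d=3/32
  seg 1: a=-2 b=-9/4 c=9/16 d=-3/32
S(1/2) = 595/256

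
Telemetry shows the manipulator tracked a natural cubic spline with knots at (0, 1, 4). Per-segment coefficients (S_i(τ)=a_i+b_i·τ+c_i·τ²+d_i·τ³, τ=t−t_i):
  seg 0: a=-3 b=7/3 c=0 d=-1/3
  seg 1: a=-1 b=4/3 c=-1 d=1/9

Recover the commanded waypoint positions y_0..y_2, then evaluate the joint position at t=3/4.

y_0 = S_0(0) = a_0 = -3
y_1 = S_1(0) = a_1 = -1
y_2 = S_1(3) = -3
t_q=3/4 is in segment 0 (τ=3/4); S_0(τ)=-89/64

y_0=-3 y_1=-1 y_2=-3
S(3/4) = -89/64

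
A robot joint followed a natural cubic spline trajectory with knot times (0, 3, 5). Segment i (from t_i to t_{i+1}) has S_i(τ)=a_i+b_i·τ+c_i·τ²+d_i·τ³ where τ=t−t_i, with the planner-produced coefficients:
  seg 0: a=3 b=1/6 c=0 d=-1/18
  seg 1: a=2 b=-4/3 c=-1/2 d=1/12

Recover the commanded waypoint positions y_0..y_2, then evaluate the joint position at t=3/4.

y_0 = S_0(0) = a_0 = 3
y_1 = S_1(0) = a_1 = 2
y_2 = S_1(2) = -2
t_q=3/4 is in segment 0 (τ=3/4); S_0(τ)=397/128

y_0=3 y_1=2 y_2=-2
S(3/4) = 397/128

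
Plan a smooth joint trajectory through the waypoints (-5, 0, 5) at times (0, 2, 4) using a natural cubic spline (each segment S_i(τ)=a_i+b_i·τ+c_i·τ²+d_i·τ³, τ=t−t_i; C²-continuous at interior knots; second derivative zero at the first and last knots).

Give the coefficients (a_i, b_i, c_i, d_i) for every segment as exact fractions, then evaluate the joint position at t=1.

  seg 0: a=-5 b=5/2 c=0 d=0
  seg 1: a=0 b=5/2 c=0 d=0
S(1) = -5/2

Δ: Δ0=5/2, Δ1=5/2
row 1: diag=8, rhs=0; c'=1/4, d'=0
back: M1=0
M: M0=0, M1=0, M2=0
seg 0: a=-5, c=M0/2=0, d=(M1−M0)/(6·2)=0, b=Δ0−h0·(2M0+M1)/6=5/2
seg 1: a=0, c=M1/2=0, d=(M2−M1)/(6·2)=0, b=Δ1−h1·(2M1+M2)/6=5/2
t_q=1 → seg 0, τ=1; S=-5+5/2·τ+0·τ²+0·τ³=-5/2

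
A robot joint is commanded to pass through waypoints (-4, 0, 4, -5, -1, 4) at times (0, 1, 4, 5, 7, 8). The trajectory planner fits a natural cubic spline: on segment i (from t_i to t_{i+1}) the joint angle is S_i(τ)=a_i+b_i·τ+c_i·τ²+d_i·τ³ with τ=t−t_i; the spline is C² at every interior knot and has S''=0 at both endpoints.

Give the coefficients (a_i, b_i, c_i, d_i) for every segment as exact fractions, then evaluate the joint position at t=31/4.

  seg 0: a=-4 b=4757/1284 c=0 d=379/1284
  seg 1: a=0 b=2947/642 c=379/428 d=-2531/3852
  seg 2: a=4 b=-10063/1284 c=-538/107 d=4963/1284
  seg 3: a=-5 b=-4043/642 c=2811/428 d=-1553/1284
  seg 4: a=-1 b=3505/642 c=-295/428 d=295/1284
S(31/4) = 76803/27392

Δ: Δ0=4, Δ1=4/3, Δ2=-9, Δ3=2, Δ4=5
row 1: diag=8, rhs=-16; c'=3/8, d'=-2
row 2: denom=8−3·3/8=55/8; d'=(-62−3·-2)/(55/8)=-448/55
row 3: denom=6−1·8/55=322/55; d'=(66−1·-448/55)/(322/55)=2039/161
row 4: denom=6−2·55/161=856/161; d'=(18−2·2039/161)/(856/161)=-295/214
back: M4=-295/214
back: M3=2039/161−55/161·-295/214=2811/214
back: M2=-448/55−8/55·2811/214=-1076/107
back: M1=-2−3/8·-1076/107=379/214
M: M0=0, M1=379/214, M2=-1076/107, M3=2811/214, M4=-295/214, M5=0
seg 0: a=-4, c=M0/2=0, d=(M1−M0)/(6·1)=379/1284, b=Δ0−h0·(2M0+M1)/6=4757/1284
seg 1: a=0, c=M1/2=379/428, d=(M2−M1)/(6·3)=-2531/3852, b=Δ1−h1·(2M1+M2)/6=2947/642
seg 2: a=4, c=M2/2=-538/107, d=(M3−M2)/(6·1)=4963/1284, b=Δ2−h2·(2M2+M3)/6=-10063/1284
seg 3: a=-5, c=M3/2=2811/428, d=(M4−M3)/(6·2)=-1553/1284, b=Δ3−h3·(2M3+M4)/6=-4043/642
seg 4: a=-1, c=M4/2=-295/428, d=(M5−M4)/(6·1)=295/1284, b=Δ4−h4·(2M4+M5)/6=3505/642
t_q=31/4 → seg 4, τ=3/4; S=-1+3505/642·τ+-295/428·τ²+295/1284·τ³=76803/27392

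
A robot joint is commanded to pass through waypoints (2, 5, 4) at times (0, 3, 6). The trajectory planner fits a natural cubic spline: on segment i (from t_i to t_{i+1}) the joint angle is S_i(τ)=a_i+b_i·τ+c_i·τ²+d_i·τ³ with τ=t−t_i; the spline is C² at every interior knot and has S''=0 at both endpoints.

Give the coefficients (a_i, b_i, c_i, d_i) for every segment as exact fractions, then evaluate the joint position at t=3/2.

  seg 0: a=2 b=4/3 c=0 d=-1/27
  seg 1: a=5 b=1/3 c=-1/3 d=1/27
S(3/2) = 31/8

Δ: Δ0=1, Δ1=-1/3
row 1: diag=12, rhs=-8; c'=1/4, d'=-2/3
back: M1=-2/3
M: M0=0, M1=-2/3, M2=0
seg 0: a=2, c=M0/2=0, d=(M1−M0)/(6·3)=-1/27, b=Δ0−h0·(2M0+M1)/6=4/3
seg 1: a=5, c=M1/2=-1/3, d=(M2−M1)/(6·3)=1/27, b=Δ1−h1·(2M1+M2)/6=1/3
t_q=3/2 → seg 0, τ=3/2; S=2+4/3·τ+0·τ²+-1/27·τ³=31/8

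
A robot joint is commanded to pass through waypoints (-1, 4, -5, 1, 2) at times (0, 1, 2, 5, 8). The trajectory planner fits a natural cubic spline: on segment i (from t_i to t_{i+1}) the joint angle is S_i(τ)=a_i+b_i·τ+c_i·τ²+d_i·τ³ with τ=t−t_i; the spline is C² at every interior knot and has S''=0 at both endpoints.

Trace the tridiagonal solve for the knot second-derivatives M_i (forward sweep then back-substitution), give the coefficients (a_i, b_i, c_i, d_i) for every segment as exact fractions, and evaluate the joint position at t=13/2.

  seg 0: a=-1 b=3035/336 c=0 d=-1355/336
  seg 1: a=4 b=-515/168 c=-1355/112 d=2071/336
  seg 2: a=-5 b=-421/48 c=179/28 d=-2825/3024
  seg 3: a=1 b=733/168 c=-677/336 d=677/3024
S(13/2) = 3375/896

Δ: Δ0=5, Δ1=-9, Δ2=2, Δ3=1/3
row 1: diag=4, rhs=-84; c'=1/4, d'=-21
row 2: denom=8−1·1/4=31/4; d'=(66−1·-21)/(31/4)=348/31
row 3: denom=12−3·12/31=336/31; d'=(-10−3·348/31)/(336/31)=-677/168
back: M3=-677/168
back: M2=348/31−12/31·-677/168=179/14
back: M1=-21−1/4·179/14=-1355/56
M: M0=0, M1=-1355/56, M2=179/14, M3=-677/168, M4=0
seg 0: a=-1, c=M0/2=0, d=(M1−M0)/(6·1)=-1355/336, b=Δ0−h0·(2M0+M1)/6=3035/336
seg 1: a=4, c=M1/2=-1355/112, d=(M2−M1)/(6·1)=2071/336, b=Δ1−h1·(2M1+M2)/6=-515/168
seg 2: a=-5, c=M2/2=179/28, d=(M3−M2)/(6·3)=-2825/3024, b=Δ2−h2·(2M2+M3)/6=-421/48
seg 3: a=1, c=M3/2=-677/336, d=(M4−M3)/(6·3)=677/3024, b=Δ3−h3·(2M3+M4)/6=733/168
t_q=13/2 → seg 3, τ=3/2; S=1+733/168·τ+-677/336·τ²+677/3024·τ³=3375/896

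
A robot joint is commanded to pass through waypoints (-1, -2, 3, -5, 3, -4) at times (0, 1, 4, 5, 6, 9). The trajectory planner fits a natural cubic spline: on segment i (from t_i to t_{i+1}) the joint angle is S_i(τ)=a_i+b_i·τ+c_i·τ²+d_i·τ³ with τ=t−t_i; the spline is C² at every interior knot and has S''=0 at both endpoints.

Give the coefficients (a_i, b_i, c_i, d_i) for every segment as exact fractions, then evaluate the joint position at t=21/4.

Δ: Δ0=-1, Δ1=5/3, Δ2=-8, Δ3=8, Δ4=-7/3
row 1: diag=8, rhs=16; c'=3/8, d'=2
row 2: denom=8−3·3/8=55/8; d'=(-58−3·2)/(55/8)=-512/55
row 3: denom=4−1·8/55=212/55; d'=(96−1·-512/55)/(212/55)=1448/53
row 4: denom=8−1·55/212=1641/212; d'=(-62−1·1448/53)/(1641/212)=-6312/547
back: M4=-6312/547
back: M3=1448/53−55/212·-6312/547=16582/547
back: M2=-512/55−8/55·16582/547=-7504/547
back: M1=2−3/8·-7504/547=3908/547
M: M0=0, M1=3908/547, M2=-7504/547, M3=16582/547, M4=-6312/547, M5=0
seg 0: a=-1, c=M0/2=0, d=(M1−M0)/(6·1)=1954/1641, b=Δ0−h0·(2M0+M1)/6=-3595/1641
seg 1: a=-2, c=M1/2=1954/547, d=(M2−M1)/(6·3)=-634/547, b=Δ1−h1·(2M1+M2)/6=2267/1641
seg 2: a=3, c=M2/2=-3752/547, d=(M3−M2)/(6·1)=12043/1641, b=Δ2−h2·(2M2+M3)/6=-13915/1641
seg 3: a=-5, c=M3/2=8291/547, d=(M4−M3)/(6·1)=-11447/1641, b=Δ3−h3·(2M3+M4)/6=-298/1641
seg 4: a=3, c=M4/2=-3156/547, d=(M5−M4)/(6·3)=1052/1641, b=Δ4−h4·(2M4+M5)/6=15107/1641
t_q=21/4 → seg 3, τ=1/4; S=-5+-298/1641·τ+8291/547·τ²+-11447/1641·τ³=-147281/35008

  seg 0: a=-1 b=-3595/1641 c=0 d=1954/1641
  seg 1: a=-2 b=2267/1641 c=1954/547 d=-634/547
  seg 2: a=3 b=-13915/1641 c=-3752/547 d=12043/1641
  seg 3: a=-5 b=-298/1641 c=8291/547 d=-11447/1641
  seg 4: a=3 b=15107/1641 c=-3156/547 d=1052/1641
S(21/4) = -147281/35008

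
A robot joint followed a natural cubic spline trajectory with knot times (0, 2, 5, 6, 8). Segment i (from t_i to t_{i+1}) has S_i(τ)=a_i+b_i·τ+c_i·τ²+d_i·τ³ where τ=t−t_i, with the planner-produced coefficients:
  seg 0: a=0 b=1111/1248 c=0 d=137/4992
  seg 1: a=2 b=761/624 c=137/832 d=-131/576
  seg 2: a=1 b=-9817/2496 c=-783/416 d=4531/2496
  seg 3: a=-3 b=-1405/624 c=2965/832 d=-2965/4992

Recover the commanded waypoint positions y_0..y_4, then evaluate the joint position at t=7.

y_0=0 y_1=2 y_2=1 y_3=-3 y_4=2
S(7) = -3797/1664

y_0 = S_0(0) = a_0 = 0
y_1 = S_1(0) = a_1 = 2
y_2 = S_2(0) = a_2 = 1
y_3 = S_3(0) = a_3 = -3
y_4 = S_3(2) = 2
t_q=7 is in segment 3 (τ=1); S_3(τ)=-3797/1664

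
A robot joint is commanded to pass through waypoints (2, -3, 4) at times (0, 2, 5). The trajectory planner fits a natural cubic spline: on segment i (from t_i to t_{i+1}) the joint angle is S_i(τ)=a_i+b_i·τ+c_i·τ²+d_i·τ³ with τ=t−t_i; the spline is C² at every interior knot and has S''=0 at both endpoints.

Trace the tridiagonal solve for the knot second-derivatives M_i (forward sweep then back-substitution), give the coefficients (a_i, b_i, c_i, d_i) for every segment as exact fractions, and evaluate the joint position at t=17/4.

Δ: Δ0=-5/2, Δ1=7/3
row 1: diag=10, rhs=29; c'=3/10, d'=29/10
back: M1=29/10
M: M0=0, M1=29/10, M2=0
seg 0: a=2, c=M0/2=0, d=(M1−M0)/(6·2)=29/120, b=Δ0−h0·(2M0+M1)/6=-52/15
seg 1: a=-3, c=M1/2=29/20, d=(M2−M1)/(6·3)=-29/180, b=Δ1−h1·(2M1+M2)/6=-17/30
t_q=17/4 → seg 1, τ=9/4; S=-3+-17/30·τ+29/20·τ²+-29/180·τ³=315/256

  seg 0: a=2 b=-52/15 c=0 d=29/120
  seg 1: a=-3 b=-17/30 c=29/20 d=-29/180
S(17/4) = 315/256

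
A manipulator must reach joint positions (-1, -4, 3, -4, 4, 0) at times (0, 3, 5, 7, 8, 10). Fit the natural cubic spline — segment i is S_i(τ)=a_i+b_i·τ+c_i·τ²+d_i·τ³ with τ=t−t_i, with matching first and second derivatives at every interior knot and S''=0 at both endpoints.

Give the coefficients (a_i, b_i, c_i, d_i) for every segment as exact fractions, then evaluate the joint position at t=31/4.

Δ: Δ0=-1, Δ1=7/2, Δ2=-7/2, Δ3=8, Δ4=-2
row 1: diag=10, rhs=27; c'=1/5, d'=27/10
row 2: denom=8−2·1/5=38/5; d'=(-42−2·27/10)/(38/5)=-237/38
row 3: denom=6−2·5/19=104/19; d'=(69−2·-237/38)/(104/19)=387/26
row 4: denom=6−1·19/104=605/104; d'=(-60−1·387/26)/(605/104)=-708/55
back: M4=-708/55
back: M3=387/26−19/104·-708/55=948/55
back: M2=-237/38−5/19·948/55=-237/22
back: M1=27/10−1/5·-237/22=267/55
M: M0=0, M1=267/55, M2=-237/22, M3=948/55, M4=-708/55, M5=0
seg 0: a=-1, c=M0/2=0, d=(M1−M0)/(6·3)=89/330, b=Δ0−h0·(2M0+M1)/6=-377/110
seg 1: a=-4, c=M1/2=267/110, d=(M2−M1)/(6·2)=-573/440, b=Δ1−h1·(2M1+M2)/6=212/55
seg 2: a=3, c=M2/2=-237/44, d=(M3−M2)/(6·2)=1027/440, b=Δ2−h2·(2M2+M3)/6=-227/110
seg 3: a=-4, c=M3/2=474/55, d=(M4−M3)/(6·1)=-276/55, b=Δ3−h3·(2M3+M4)/6=22/5
seg 4: a=4, c=M4/2=-354/55, d=(M5−M4)/(6·2)=59/55, b=Δ4−h4·(2M4+M5)/6=362/55
t_q=31/4 → seg 3, τ=3/4; S=-4+22/5·τ+474/55·τ²+-276/55·τ³=1787/880

  seg 0: a=-1 b=-377/110 c=0 d=89/330
  seg 1: a=-4 b=212/55 c=267/110 d=-573/440
  seg 2: a=3 b=-227/110 c=-237/44 d=1027/440
  seg 3: a=-4 b=22/5 c=474/55 d=-276/55
  seg 4: a=4 b=362/55 c=-354/55 d=59/55
S(31/4) = 1787/880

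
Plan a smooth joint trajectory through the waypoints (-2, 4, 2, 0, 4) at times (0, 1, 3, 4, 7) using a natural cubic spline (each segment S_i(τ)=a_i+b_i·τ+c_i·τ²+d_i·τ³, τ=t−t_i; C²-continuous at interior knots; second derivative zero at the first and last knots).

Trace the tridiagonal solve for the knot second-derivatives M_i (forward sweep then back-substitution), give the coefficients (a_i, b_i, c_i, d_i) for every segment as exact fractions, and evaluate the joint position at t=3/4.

  seg 0: a=-2 b=5419/750 c=0 d=-919/750
  seg 1: a=4 b=1331/375 c=-919/250 d=1051/1500
  seg 2: a=2 b=-206/75 c=66/125 d=82/375
  seg 3: a=0 b=-388/375 c=148/125 d=-148/1125
S(3/4) = 46433/16000

Δ: Δ0=6, Δ1=-1, Δ2=-2, Δ3=4/3
row 1: diag=6, rhs=-42; c'=1/3, d'=-7
row 2: denom=6−2·1/3=16/3; d'=(-6−2·-7)/(16/3)=3/2
row 3: denom=8−1·3/16=125/16; d'=(20−1·3/2)/(125/16)=296/125
back: M3=296/125
back: M2=3/2−3/16·296/125=132/125
back: M1=-7−1/3·132/125=-919/125
M: M0=0, M1=-919/125, M2=132/125, M3=296/125, M4=0
seg 0: a=-2, c=M0/2=0, d=(M1−M0)/(6·1)=-919/750, b=Δ0−h0·(2M0+M1)/6=5419/750
seg 1: a=4, c=M1/2=-919/250, d=(M2−M1)/(6·2)=1051/1500, b=Δ1−h1·(2M1+M2)/6=1331/375
seg 2: a=2, c=M2/2=66/125, d=(M3−M2)/(6·1)=82/375, b=Δ2−h2·(2M2+M3)/6=-206/75
seg 3: a=0, c=M3/2=148/125, d=(M4−M3)/(6·3)=-148/1125, b=Δ3−h3·(2M3+M4)/6=-388/375
t_q=3/4 → seg 0, τ=3/4; S=-2+5419/750·τ+0·τ²+-919/750·τ³=46433/16000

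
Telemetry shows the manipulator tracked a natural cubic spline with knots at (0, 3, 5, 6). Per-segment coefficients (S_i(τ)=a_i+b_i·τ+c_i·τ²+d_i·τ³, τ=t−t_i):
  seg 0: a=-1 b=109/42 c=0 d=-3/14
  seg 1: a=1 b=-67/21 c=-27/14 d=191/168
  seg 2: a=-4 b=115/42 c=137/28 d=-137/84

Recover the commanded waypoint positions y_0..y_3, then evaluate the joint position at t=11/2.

y_0 = S_0(0) = a_0 = -1
y_1 = S_1(0) = a_1 = 1
y_2 = S_2(0) = a_2 = -4
y_3 = S_2(1) = 2
t_q=11/2 is in segment 2 (τ=1/2); S_2(τ)=-361/224

y_0=-1 y_1=1 y_2=-4 y_3=2
S(11/2) = -361/224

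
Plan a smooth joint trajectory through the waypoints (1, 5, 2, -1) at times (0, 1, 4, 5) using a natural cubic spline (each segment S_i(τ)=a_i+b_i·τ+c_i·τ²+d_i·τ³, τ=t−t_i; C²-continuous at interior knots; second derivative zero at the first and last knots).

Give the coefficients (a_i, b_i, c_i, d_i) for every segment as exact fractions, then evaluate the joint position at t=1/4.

  seg 0: a=1 b=254/55 c=0 d=-34/55
  seg 1: a=5 b=152/55 c=-102/55 d=1/5
  seg 2: a=2 b=-163/55 c=-3/55 d=1/55
S(1/4) = 755/352

Δ: Δ0=4, Δ1=-1, Δ2=-3
row 1: diag=8, rhs=-30; c'=3/8, d'=-15/4
row 2: denom=8−3·3/8=55/8; d'=(-12−3·-15/4)/(55/8)=-6/55
back: M2=-6/55
back: M1=-15/4−3/8·-6/55=-204/55
M: M0=0, M1=-204/55, M2=-6/55, M3=0
seg 0: a=1, c=M0/2=0, d=(M1−M0)/(6·1)=-34/55, b=Δ0−h0·(2M0+M1)/6=254/55
seg 1: a=5, c=M1/2=-102/55, d=(M2−M1)/(6·3)=1/5, b=Δ1−h1·(2M1+M2)/6=152/55
seg 2: a=2, c=M2/2=-3/55, d=(M3−M2)/(6·1)=1/55, b=Δ2−h2·(2M2+M3)/6=-163/55
t_q=1/4 → seg 0, τ=1/4; S=1+254/55·τ+0·τ²+-34/55·τ³=755/352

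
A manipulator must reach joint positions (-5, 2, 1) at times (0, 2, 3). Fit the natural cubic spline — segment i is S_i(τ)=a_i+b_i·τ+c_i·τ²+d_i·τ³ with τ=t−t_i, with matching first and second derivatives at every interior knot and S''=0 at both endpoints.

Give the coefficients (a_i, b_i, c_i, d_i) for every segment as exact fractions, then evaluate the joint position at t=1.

Δ: Δ0=7/2, Δ1=-1
row 1: diag=6, rhs=-27; c'=1/6, d'=-9/2
back: M1=-9/2
M: M0=0, M1=-9/2, M2=0
seg 0: a=-5, c=M0/2=0, d=(M1−M0)/(6·2)=-3/8, b=Δ0−h0·(2M0+M1)/6=5
seg 1: a=2, c=M1/2=-9/4, d=(M2−M1)/(6·1)=3/4, b=Δ1−h1·(2M1+M2)/6=1/2
t_q=1 → seg 0, τ=1; S=-5+5·τ+0·τ²+-3/8·τ³=-3/8

  seg 0: a=-5 b=5 c=0 d=-3/8
  seg 1: a=2 b=1/2 c=-9/4 d=3/4
S(1) = -3/8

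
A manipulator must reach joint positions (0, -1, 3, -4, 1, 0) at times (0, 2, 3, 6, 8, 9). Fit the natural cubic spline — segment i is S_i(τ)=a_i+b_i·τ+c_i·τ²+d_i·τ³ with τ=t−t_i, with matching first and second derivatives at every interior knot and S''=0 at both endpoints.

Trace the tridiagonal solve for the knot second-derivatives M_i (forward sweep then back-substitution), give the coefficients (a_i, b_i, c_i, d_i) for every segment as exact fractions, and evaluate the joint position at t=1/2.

  seg 0: a=0 b=-4219/1731 c=0 d=6707/13848
  seg 1: a=-1 b=11683/3462 c=6707/2308 d=-15791/6924
  seg 2: a=3 b=16235/6924 c=-2271/577 d=5485/6924
  seg 3: a=-4 b=409/3462 c=7371/2308 d=-13867/13848
  seg 4: a=1 b=1517/1731 c=-1624/577 d=1624/1731
S(1/2) = -42767/36928

Δ: Δ0=-1/2, Δ1=4, Δ2=-7/3, Δ3=5/2, Δ4=-1
row 1: diag=6, rhs=27; c'=1/6, d'=9/2
row 2: denom=8−1·1/6=47/6; d'=(-38−1·9/2)/(47/6)=-255/47
row 3: denom=10−3·18/47=416/47; d'=(29−3·-255/47)/(416/47)=133/26
row 4: denom=6−2·47/208=577/104; d'=(-21−2·133/26)/(577/104)=-3248/577
back: M4=-3248/577
back: M3=133/26−47/208·-3248/577=7371/1154
back: M2=-255/47−18/47·7371/1154=-4542/577
back: M1=9/2−1/6·-4542/577=6707/1154
M: M0=0, M1=6707/1154, M2=-4542/577, M3=7371/1154, M4=-3248/577, M5=0
seg 0: a=0, c=M0/2=0, d=(M1−M0)/(6·2)=6707/13848, b=Δ0−h0·(2M0+M1)/6=-4219/1731
seg 1: a=-1, c=M1/2=6707/2308, d=(M2−M1)/(6·1)=-15791/6924, b=Δ1−h1·(2M1+M2)/6=11683/3462
seg 2: a=3, c=M2/2=-2271/577, d=(M3−M2)/(6·3)=5485/6924, b=Δ2−h2·(2M2+M3)/6=16235/6924
seg 3: a=-4, c=M3/2=7371/2308, d=(M4−M3)/(6·2)=-13867/13848, b=Δ3−h3·(2M3+M4)/6=409/3462
seg 4: a=1, c=M4/2=-1624/577, d=(M5−M4)/(6·1)=1624/1731, b=Δ4−h4·(2M4+M5)/6=1517/1731
t_q=1/2 → seg 0, τ=1/2; S=0+-4219/1731·τ+0·τ²+6707/13848·τ³=-42767/36928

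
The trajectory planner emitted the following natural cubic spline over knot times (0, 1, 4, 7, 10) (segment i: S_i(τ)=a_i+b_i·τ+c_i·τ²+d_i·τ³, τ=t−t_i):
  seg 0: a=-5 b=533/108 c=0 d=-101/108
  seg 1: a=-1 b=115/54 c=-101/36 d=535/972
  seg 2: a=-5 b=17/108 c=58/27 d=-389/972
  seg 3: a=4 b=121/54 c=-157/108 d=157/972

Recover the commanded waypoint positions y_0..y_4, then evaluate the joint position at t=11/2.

y_0=-5 y_1=-1 y_2=-5 y_3=4 y_4=2
S(11/2) = -41/32

y_0 = S_0(0) = a_0 = -5
y_1 = S_1(0) = a_1 = -1
y_2 = S_2(0) = a_2 = -5
y_3 = S_3(0) = a_3 = 4
y_4 = S_3(3) = 2
t_q=11/2 is in segment 2 (τ=3/2); S_2(τ)=-41/32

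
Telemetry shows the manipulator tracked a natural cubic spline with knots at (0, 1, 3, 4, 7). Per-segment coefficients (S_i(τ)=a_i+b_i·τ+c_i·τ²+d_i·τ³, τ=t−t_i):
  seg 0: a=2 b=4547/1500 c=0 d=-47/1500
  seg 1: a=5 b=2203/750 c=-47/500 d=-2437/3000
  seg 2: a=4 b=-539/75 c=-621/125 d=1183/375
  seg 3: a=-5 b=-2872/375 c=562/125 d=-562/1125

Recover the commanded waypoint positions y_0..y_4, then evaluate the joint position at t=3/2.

y_0 = S_0(0) = a_0 = 2
y_1 = S_1(0) = a_1 = 5
y_2 = S_2(0) = a_2 = 4
y_3 = S_3(0) = a_3 = -5
y_4 = S_3(3) = -1
t_q=3/2 is in segment 1 (τ=1/2); S_1(τ)=50749/8000

y_0=2 y_1=5 y_2=4 y_3=-5 y_4=-1
S(3/2) = 50749/8000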